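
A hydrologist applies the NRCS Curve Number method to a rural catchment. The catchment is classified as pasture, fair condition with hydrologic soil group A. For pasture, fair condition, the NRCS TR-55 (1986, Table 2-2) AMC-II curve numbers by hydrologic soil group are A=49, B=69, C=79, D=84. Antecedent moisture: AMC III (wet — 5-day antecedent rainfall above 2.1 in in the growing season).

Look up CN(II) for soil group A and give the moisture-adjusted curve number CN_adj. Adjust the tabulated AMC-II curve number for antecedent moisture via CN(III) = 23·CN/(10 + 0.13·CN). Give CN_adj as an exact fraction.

CN_adj = 112700/1637 ≈ 68.845

NRCS table: pasture, fair condition, soil group A → CN(II) = 49
Adjust CN=49 to AMC III: 23·49/(10 + 0.13·49) → 1127 ÷ (1637/100) = 112700/1637 ≈ 68.845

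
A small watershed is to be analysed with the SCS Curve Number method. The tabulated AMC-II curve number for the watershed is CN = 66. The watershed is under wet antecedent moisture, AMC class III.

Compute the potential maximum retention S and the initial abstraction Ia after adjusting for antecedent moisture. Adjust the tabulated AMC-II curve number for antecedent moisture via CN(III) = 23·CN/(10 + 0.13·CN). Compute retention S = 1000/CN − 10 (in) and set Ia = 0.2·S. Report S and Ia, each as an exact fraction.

S = 1700/759 in ≈ 2.240 in; Ia = 340/759 in ≈ 0.448 in

CN(III) from CN(II)=66: (23·66)/(10 + 0.13·66) = 75900/929 ≈ 81.701
S = 1000/(75900/929) − 10 = 1700/759 in ≈ 2.240 in
Initial abstraction Ia = S/5 = (1700/759)/5 = 340/759 ≈ 0.448 in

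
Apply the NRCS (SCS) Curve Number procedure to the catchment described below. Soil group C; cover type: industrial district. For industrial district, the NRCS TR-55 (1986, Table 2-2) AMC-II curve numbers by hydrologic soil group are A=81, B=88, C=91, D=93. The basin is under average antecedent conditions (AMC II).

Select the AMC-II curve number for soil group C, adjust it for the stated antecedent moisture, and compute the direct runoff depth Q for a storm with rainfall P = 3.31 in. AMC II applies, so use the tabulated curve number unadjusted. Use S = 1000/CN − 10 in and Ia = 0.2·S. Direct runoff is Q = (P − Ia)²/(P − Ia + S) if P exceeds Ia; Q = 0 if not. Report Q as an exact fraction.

Q = 802079041/339621100 in ≈ 2.362 in

NRCS table: industrial district, soil group C → CN(II) = 91
Average conditions: CN = 91 (no AMC adjustment).
S = 1000/91 − 10 = 90/91 in ≈ 0.989 in
Ia = 0.2S: 0.2·0.989 = 0.198 in (exactly 18/91)
Since P=3.310 > Ia=0.198: effective rainfall P−Ia = 28321/9100 in
Runoff Q = (P−Ia)²/(P−Ia+S) = (3.112)²/(3.112+0.989) = 802079041/339621100 ≈ 2.362 in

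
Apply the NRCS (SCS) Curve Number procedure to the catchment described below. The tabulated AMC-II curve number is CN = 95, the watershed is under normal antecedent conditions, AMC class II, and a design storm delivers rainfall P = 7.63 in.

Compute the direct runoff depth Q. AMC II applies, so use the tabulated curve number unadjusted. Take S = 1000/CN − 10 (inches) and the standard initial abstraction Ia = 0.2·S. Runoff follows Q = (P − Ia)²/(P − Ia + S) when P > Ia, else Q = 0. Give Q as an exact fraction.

Q = 204404209/29064300 in ≈ 7.033 in

Average conditions: CN = 95 (no AMC adjustment).
Retention S: 1000/CN − 10 with CN=95.000 → S = 10/19 ≈ 0.526 in
Ia = 0.2S: 0.2·0.526 = 0.105 in (exactly 2/19)
Since P=7.630 > Ia=0.105: effective rainfall P−Ia = 14297/1900 in
Runoff Q = (P−Ia)²/(P−Ia+S) = (7.525)²/(7.525+0.526) = 204404209/29064300 ≈ 7.033 in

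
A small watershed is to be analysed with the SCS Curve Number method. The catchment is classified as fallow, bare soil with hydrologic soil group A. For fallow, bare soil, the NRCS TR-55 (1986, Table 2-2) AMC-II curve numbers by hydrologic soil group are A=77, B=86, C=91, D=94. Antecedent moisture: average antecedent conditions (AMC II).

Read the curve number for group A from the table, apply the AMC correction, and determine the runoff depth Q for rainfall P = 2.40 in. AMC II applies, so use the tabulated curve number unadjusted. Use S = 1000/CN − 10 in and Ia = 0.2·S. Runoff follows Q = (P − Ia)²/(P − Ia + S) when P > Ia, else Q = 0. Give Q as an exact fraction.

Q = 120409/177485 in ≈ 0.678 in

NRCS table: fallow, bare soil, soil group A → CN(II) = 77
AMC II — tabulated CN = 77 applies directly.
S = 1000/77 − 10 = 230/77 in ≈ 2.987 in
Ia = 0.2·(230/77) = 46/77 in ≈ 0.597 in
P − Ia = 2.400 − 0.597 = 694/385 ≈ 1.803 in (> 0, runoff occurs)
Q: (694/385)² ÷ (1844/385) = 120409/177485 in (≈ 0.678 in)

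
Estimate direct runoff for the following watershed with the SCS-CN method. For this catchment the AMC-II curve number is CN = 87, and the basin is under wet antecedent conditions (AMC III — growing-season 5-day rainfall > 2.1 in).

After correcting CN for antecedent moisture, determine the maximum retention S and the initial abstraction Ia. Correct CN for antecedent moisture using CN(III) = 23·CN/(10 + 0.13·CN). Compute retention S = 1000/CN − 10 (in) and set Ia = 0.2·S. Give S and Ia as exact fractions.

S = 1300/2001 in ≈ 0.650 in; Ia = 260/2001 in ≈ 0.130 in

Adjust CN=87 to AMC III: 23·87/(10 + 0.13·87) → 2001 ÷ (2131/100) = 200100/2131 ≈ 93.900
Max retention: S = 1000/(200100/2131) − 10 = 1300/2001 in (≈ 0.650 in)
Ia = 0.2S: 0.2·0.650 = 0.130 in (exactly 260/2001)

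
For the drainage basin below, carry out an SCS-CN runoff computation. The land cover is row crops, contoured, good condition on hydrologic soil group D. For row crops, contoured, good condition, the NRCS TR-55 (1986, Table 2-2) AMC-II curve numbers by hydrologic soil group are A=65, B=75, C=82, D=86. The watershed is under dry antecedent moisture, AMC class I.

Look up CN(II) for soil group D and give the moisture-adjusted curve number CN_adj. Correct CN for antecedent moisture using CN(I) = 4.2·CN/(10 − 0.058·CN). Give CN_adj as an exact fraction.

NRCS table: row crops, contoured, good condition, soil group D → CN(II) = 86
CN(I) from CN(II)=86: (4.2·86)/(10 − 0.058·86) = 12900/179 ≈ 72.067

CN_adj = 12900/179 ≈ 72.067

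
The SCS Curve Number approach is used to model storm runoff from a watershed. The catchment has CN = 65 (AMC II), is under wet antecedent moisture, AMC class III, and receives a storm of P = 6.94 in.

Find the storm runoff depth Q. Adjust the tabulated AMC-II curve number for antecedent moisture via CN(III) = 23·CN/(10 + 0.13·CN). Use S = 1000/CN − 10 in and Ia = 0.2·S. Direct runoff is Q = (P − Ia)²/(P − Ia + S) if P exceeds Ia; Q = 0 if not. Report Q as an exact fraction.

Wet (AMC III): CN(III) = 23·65/(10 + 0.13·65) = 1495/(369/20) = 29900/369 ≈ 81.030
S = 1000/(29900/369) − 10 = 700/299 in ≈ 2.341 in
Initial abstraction Ia = S/5 = (700/299)/5 = 140/299 ≈ 0.468 in
Since P=6.940 > Ia=0.468: effective rainfall P−Ia = 96753/14950 in
Runoff Q = (P−Ia)²/(P−Ia+S) = (6.472)²/(6.472+2.341) = 9361143009/1969707350 ≈ 4.753 in

Q = 9361143009/1969707350 in ≈ 4.753 in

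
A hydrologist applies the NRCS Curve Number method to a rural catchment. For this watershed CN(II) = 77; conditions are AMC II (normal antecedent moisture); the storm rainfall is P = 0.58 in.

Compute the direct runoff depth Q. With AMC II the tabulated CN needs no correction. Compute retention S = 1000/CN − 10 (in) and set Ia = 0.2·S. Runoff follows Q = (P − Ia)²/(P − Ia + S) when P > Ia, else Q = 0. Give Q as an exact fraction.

Q = 0 in ≈ 0.000 in

CN(II) = 77; AMC II needs no correction.
Max retention: S = 1000/77 − 10 = 230/77 in (≈ 2.987 in)
Initial abstraction Ia = S/5 = (230/77)/5 = 46/77 ≈ 0.597 in
P = 0.580 ≤ Ia = 0.597 in: entire storm abstracted, Q = 0.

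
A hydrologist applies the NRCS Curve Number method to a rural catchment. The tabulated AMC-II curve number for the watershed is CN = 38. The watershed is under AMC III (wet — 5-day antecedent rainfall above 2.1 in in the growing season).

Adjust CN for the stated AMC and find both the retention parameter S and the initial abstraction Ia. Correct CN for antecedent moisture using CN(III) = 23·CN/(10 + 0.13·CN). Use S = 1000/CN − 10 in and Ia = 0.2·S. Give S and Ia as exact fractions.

S = 3100/437 in ≈ 7.094 in; Ia = 620/437 in ≈ 1.419 in

CN(III) from CN(II)=38: (23·38)/(10 + 0.13·38) = 43700/747 ≈ 58.501
Max retention: S = 1000/(43700/747) − 10 = 3100/437 in (≈ 7.094 in)
Initial abstraction Ia = S/5 = (3100/437)/5 = 620/437 ≈ 1.419 in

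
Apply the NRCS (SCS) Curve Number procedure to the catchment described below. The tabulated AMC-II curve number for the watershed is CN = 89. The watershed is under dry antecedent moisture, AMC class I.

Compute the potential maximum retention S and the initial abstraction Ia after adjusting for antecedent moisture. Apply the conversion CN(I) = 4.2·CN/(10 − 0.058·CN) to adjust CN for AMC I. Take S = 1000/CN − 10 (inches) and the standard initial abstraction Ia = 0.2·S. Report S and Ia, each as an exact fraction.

S = 5500/1869 in ≈ 2.943 in; Ia = 1100/1869 in ≈ 0.589 in

Adjust CN=89 to AMC I: 4.2·89/(10 − 0.058·89) → (1869/5) ÷ (2419/500) = 186900/2419 ≈ 77.263
S = 1000/(186900/2419) − 10 = 5500/1869 in ≈ 2.943 in
Ia = 0.2·(5500/1869) = 1100/1869 in ≈ 0.589 in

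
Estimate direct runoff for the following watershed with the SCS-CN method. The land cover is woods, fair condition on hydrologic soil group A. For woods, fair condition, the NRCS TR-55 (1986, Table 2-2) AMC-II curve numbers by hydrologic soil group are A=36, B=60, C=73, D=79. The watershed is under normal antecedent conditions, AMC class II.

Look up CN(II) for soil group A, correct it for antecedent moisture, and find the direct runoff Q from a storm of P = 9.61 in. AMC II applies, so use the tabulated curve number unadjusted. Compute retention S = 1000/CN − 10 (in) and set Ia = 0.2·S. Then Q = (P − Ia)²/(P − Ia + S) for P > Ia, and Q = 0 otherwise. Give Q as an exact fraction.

Q = 29691601/19304100 in ≈ 1.538 in

NRCS table: woods, fair condition, soil group A → CN(II) = 36
CN(II) = 36; AMC II needs no correction.
Retention S: 1000/CN − 10 with CN=36.000 → S = 160/9 ≈ 17.778 in
Ia = 0.2·(160/9) = 32/9 in ≈ 3.556 in
Excess rainfall: 9.610 − 3.556 = 6.054 in; P > Ia so Q > 0
Runoff Q = (P−Ia)²/(P−Ia+S) = (6.054)²/(6.054+17.778) = 29691601/19304100 ≈ 1.538 in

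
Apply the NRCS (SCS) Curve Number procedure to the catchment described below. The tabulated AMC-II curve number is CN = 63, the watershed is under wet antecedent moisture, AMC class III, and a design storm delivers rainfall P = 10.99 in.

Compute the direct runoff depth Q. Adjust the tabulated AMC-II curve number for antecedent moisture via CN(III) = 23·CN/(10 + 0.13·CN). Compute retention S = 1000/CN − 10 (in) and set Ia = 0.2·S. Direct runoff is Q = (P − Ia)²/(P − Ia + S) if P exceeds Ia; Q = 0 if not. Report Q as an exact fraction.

Q = 2305693439401/273636549900 in ≈ 8.426 in

Adjust CN=63 to AMC III: 23·63/(10 + 0.13·63) → 1449 ÷ (1819/100) = 144900/1819 ≈ 79.659
S = 1000/(144900/1819) − 10 = 3700/1449 in ≈ 2.553 in
Ia = 0.2·(3700/1449) = 740/1449 in ≈ 0.511 in
P − Ia = 10.990 − 0.511 = 1518451/144900 ≈ 10.479 in (> 0, runoff occurs)
Runoff Q = (P−Ia)²/(P−Ia+S) = (10.479)²/(10.479+2.553) = 2305693439401/273636549900 ≈ 8.426 in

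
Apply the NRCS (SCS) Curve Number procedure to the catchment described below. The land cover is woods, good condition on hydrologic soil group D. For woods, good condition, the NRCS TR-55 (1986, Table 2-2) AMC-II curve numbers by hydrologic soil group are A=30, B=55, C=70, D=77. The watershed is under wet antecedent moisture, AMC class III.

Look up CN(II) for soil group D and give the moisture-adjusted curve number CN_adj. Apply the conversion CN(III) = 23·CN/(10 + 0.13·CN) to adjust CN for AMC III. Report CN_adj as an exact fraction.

NRCS table: woods, good condition, soil group D → CN(II) = 77
Wet (AMC III): CN(III) = 23·77/(10 + 0.13·77) = 1771/(2001/100) = 7700/87 ≈ 88.506

CN_adj = 7700/87 ≈ 88.506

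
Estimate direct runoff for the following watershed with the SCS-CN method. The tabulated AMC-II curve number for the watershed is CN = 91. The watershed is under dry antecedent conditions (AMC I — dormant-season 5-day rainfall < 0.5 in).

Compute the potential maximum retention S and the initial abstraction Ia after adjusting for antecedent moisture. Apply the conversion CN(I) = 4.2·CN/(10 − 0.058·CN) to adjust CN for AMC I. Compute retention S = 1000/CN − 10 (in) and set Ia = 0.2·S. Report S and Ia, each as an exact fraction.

S = 1500/637 in ≈ 2.355 in; Ia = 300/637 in ≈ 0.471 in

CN(I) from CN(II)=91: (4.2·91)/(10 − 0.058·91) = 63700/787 ≈ 80.940
S = 1000/(63700/787) − 10 = 1500/637 in ≈ 2.355 in
Ia = 0.2·(1500/637) = 300/637 in ≈ 0.471 in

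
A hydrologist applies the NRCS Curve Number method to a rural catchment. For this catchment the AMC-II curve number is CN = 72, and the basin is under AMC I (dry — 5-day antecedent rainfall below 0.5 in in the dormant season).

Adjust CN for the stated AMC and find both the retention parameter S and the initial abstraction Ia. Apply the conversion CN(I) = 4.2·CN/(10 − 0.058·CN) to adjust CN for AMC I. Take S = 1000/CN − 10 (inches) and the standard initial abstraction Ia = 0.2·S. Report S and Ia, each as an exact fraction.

S = 250/27 in ≈ 9.259 in; Ia = 50/27 in ≈ 1.852 in

CN(I) from CN(II)=72: (4.2·72)/(10 − 0.058·72) = 675/13 ≈ 51.923
S = 1000/(675/13) − 10 = 250/27 in ≈ 9.259 in
Initial abstraction Ia = S/5 = (250/27)/5 = 50/27 ≈ 1.852 in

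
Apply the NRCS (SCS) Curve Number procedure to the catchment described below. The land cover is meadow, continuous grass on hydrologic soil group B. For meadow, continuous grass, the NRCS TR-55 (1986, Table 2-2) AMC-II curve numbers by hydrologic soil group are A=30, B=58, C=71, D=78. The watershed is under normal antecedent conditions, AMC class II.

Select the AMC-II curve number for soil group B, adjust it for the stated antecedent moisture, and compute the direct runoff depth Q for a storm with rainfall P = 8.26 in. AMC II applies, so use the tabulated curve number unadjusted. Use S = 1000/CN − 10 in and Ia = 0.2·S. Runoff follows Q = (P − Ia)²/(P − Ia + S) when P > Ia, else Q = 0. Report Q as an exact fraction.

Q = 13936447/4220950 in ≈ 3.302 in

NRCS table: meadow, continuous grass, soil group B → CN(II) = 58
AMC II — tabulated CN = 58 applies directly.
S = 1000/58 − 10 = 210/29 in ≈ 7.241 in
Ia = 0.2·(210/29) = 42/29 in ≈ 1.448 in
Excess rainfall: 8.260 − 1.448 = 6.812 in; P > Ia so Q > 0
Runoff Q = (P−Ia)²/(P−Ia+S) = (6.812)²/(6.812+7.241) = 13936447/4220950 ≈ 3.302 in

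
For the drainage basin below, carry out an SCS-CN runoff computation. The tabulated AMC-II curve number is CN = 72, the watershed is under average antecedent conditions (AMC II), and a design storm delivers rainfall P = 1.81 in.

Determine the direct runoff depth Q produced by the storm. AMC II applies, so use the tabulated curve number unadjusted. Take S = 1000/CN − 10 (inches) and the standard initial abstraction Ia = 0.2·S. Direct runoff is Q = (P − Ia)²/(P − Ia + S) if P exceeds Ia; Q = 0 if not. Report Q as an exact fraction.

Q = 863041/3986100 in ≈ 0.217 in

AMC II — tabulated CN = 72 applies directly.
Max retention: S = 1000/72 − 10 = 35/9 in (≈ 3.889 in)
Initial abstraction Ia = S/5 = (35/9)/5 = 7/9 ≈ 0.778 in
Excess rainfall: 1.810 − 0.778 = 1.032 in; P > Ia so Q > 0
Runoff Q = (P−Ia)²/(P−Ia+S) = (1.032)²/(1.032+3.889) = 863041/3986100 ≈ 0.217 in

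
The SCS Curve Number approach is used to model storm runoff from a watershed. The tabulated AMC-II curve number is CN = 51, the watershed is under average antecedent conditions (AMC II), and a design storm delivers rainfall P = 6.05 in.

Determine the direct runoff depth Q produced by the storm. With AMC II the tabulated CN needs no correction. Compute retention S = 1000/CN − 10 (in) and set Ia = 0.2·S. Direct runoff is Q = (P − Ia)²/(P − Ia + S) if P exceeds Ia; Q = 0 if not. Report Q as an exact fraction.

Q = 17732521/14291220 in ≈ 1.241 in

Average conditions: CN = 51 (no AMC adjustment).
Max retention: S = 1000/51 − 10 = 490/51 in (≈ 9.608 in)
Initial abstraction Ia = S/5 = (490/51)/5 = 98/51 ≈ 1.922 in
Since P=6.050 > Ia=1.922: effective rainfall P−Ia = 4211/1020 in
Q = (4211/1020)²/((4211/1020) + 490/51) = (17732521/1040400)/(14011/1020) = 17732521/14291220 in ≈ 1.241 in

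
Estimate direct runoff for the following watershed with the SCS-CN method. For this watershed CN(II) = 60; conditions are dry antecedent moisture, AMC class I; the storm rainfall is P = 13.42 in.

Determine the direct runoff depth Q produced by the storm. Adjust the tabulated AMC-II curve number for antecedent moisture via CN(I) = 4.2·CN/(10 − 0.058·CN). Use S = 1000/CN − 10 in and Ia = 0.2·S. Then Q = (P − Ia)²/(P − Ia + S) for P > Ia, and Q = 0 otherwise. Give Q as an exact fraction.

Q = 1041546529/259159950 in ≈ 4.019 in

CN(I) from CN(II)=60: (4.2·60)/(10 − 0.058·60) = 6300/163 ≈ 38.650
S = 1000/(6300/163) − 10 = 1000/63 in ≈ 15.873 in
Initial abstraction Ia = S/5 = (1000/63)/5 = 200/63 ≈ 3.175 in
Since P=13.420 > Ia=3.175: effective rainfall P−Ia = 32273/3150 in
Q: (32273/3150)² ÷ (82273/3150) = 1041546529/259159950 in (≈ 4.019 in)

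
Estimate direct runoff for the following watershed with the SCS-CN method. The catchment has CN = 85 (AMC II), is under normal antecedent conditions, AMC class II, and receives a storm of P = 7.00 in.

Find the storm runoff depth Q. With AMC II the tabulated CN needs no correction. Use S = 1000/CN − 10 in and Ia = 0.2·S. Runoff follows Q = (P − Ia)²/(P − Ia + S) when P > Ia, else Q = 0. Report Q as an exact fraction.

Q = 12769/2431 in ≈ 5.253 in

AMC II — tabulated CN = 85 applies directly.
Retention S: 1000/CN − 10 with CN=85.000 → S = 30/17 ≈ 1.765 in
Initial abstraction Ia = S/5 = (30/17)/5 = 6/17 ≈ 0.353 in
Excess rainfall: 7.000 − 0.353 = 6.647 in; P > Ia so Q > 0
Q = (113/17)²/((113/17) + 30/17) = (12769/289)/(143/17) = 12769/2431 in ≈ 5.253 in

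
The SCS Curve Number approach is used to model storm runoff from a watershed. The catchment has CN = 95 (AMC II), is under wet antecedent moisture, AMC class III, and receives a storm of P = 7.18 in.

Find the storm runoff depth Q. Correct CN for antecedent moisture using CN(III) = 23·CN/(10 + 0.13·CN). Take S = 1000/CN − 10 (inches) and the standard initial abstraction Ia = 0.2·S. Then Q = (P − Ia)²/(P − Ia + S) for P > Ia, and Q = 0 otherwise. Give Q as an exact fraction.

CN(III) from CN(II)=95: (23·95)/(10 + 0.13·95) = 43700/447 ≈ 97.763
Max retention: S = 1000/(43700/447) − 10 = 100/437 in (≈ 0.229 in)
Ia = 0.2·(100/437) = 20/437 in ≈ 0.046 in
Excess rainfall: 7.180 − 0.046 = 7.134 in; P > Ia so Q > 0
Runoff Q = (P−Ia)²/(P−Ia+S) = (7.134)²/(7.134+0.229) = 24299509689/3515293550 ≈ 6.913 in

Q = 24299509689/3515293550 in ≈ 6.913 in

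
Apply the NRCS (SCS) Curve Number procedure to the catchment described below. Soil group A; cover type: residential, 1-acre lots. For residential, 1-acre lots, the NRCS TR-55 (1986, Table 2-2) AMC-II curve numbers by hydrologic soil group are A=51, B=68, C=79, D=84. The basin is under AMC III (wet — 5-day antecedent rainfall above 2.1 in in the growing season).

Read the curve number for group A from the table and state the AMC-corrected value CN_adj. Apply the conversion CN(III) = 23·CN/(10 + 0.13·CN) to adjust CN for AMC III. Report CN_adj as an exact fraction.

CN_adj = 117300/1663 ≈ 70.535

NRCS table: residential, 1-acre lots, soil group A → CN(II) = 51
CN(III) from CN(II)=51: (23·51)/(10 + 0.13·51) = 117300/1663 ≈ 70.535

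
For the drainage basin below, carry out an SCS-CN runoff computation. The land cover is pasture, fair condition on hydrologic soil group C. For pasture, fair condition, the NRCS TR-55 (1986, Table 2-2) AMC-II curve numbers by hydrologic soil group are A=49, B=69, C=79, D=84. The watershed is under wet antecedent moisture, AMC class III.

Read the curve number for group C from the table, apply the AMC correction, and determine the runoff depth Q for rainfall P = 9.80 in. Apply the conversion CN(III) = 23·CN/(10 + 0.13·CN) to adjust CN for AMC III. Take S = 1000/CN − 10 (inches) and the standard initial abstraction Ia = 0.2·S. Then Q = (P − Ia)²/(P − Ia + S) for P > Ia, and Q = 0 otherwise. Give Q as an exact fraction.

NRCS table: pasture, fair condition, soil group C → CN(II) = 79
CN(III) from CN(II)=79: (23·79)/(10 + 0.13·79) = 181700/2027 ≈ 89.640
S = 1000/(181700/2027) − 10 = 2100/1817 in ≈ 1.156 in
Ia = 0.2S: 0.2·1.156 = 0.231 in (exactly 420/1817)
Since P=9.800 > Ia=0.231: effective rainfall P−Ia = 86933/9085 in
Runoff Q = (P−Ia)²/(P−Ia+S) = (9.569)²/(9.569+1.156) = 1079620927/126454115 ≈ 8.538 in

Q = 1079620927/126454115 in ≈ 8.538 in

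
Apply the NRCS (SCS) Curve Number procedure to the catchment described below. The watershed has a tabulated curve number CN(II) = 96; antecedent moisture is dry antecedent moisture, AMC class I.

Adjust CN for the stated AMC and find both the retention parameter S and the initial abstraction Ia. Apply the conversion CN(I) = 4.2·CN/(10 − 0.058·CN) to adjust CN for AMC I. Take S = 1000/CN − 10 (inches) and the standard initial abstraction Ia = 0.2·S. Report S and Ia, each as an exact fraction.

S = 125/126 in ≈ 0.992 in; Ia = 25/126 in ≈ 0.198 in

Adjust CN=96 to AMC I: 4.2·96/(10 − 0.058·96) → (2016/5) ÷ (554/125) = 25200/277 ≈ 90.975
Max retention: S = 1000/(25200/277) − 10 = 125/126 in (≈ 0.992 in)
Ia = 0.2·(125/126) = 25/126 in ≈ 0.198 in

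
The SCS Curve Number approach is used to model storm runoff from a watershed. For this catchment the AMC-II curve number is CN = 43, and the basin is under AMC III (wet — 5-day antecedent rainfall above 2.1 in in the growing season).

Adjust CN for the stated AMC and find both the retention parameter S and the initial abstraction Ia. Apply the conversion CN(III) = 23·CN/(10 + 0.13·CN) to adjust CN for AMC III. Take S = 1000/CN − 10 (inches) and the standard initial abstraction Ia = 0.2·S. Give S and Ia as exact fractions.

S = 5700/989 in ≈ 5.763 in; Ia = 1140/989 in ≈ 1.153 in

Adjust CN=43 to AMC III: 23·43/(10 + 0.13·43) → 989 ÷ (1559/100) = 98900/1559 ≈ 63.438
S = 1000/(98900/1559) − 10 = 5700/989 in ≈ 5.763 in
Ia = 0.2S: 0.2·5.763 = 1.153 in (exactly 1140/989)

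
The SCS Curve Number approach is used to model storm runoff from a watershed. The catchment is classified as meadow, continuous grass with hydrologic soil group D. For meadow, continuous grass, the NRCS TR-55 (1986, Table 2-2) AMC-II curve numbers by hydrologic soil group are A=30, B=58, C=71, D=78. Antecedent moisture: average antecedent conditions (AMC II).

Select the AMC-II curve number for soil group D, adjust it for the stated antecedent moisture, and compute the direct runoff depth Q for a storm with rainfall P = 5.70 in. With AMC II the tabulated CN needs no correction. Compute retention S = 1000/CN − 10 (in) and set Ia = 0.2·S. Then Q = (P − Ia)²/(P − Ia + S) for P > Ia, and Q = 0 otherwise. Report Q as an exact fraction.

Q = 4012009/1210170 in ≈ 3.315 in

NRCS table: meadow, continuous grass, soil group D → CN(II) = 78
CN(II) = 78; AMC II needs no correction.
Max retention: S = 1000/78 − 10 = 110/39 in (≈ 2.821 in)
Ia = 0.2S: 0.2·2.821 = 0.564 in (exactly 22/39)
Excess rainfall: 5.700 − 0.564 = 5.136 in; P > Ia so Q > 0
Q = (2003/390)²/((2003/390) + 110/39) = (4012009/152100)/(3103/390) = 4012009/1210170 in ≈ 3.315 in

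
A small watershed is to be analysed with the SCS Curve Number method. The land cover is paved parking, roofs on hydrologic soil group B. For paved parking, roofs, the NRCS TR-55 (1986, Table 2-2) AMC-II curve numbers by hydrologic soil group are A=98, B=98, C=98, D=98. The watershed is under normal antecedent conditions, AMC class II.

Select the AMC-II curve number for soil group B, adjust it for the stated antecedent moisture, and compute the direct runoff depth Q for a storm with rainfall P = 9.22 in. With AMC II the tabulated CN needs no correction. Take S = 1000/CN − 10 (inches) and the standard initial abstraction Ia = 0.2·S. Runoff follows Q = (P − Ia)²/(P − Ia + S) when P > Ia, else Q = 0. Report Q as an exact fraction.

Q = 505755121/56323050 in ≈ 8.980 in

NRCS table: paved parking, roofs, soil group B → CN(II) = 98
AMC II — tabulated CN = 98 applies directly.
S = 1000/98 − 10 = 10/49 in ≈ 0.204 in
Initial abstraction Ia = S/5 = (10/49)/5 = 2/49 ≈ 0.041 in
Excess rainfall: 9.220 − 0.041 = 9.179 in; P > Ia so Q > 0
Runoff Q = (P−Ia)²/(P−Ia+S) = (9.179)²/(9.179+0.204) = 505755121/56323050 ≈ 8.980 in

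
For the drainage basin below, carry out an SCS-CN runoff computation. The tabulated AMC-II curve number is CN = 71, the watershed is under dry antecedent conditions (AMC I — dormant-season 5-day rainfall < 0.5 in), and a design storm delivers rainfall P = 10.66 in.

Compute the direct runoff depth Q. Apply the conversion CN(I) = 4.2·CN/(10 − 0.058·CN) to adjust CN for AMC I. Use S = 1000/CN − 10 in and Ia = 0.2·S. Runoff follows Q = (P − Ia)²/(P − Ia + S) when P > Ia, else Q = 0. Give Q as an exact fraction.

Adjust CN=71 to AMC I: 4.2·71/(10 − 0.058·71) → (1491/5) ÷ (2941/500) = 149100/2941 ≈ 50.697
Max retention: S = 1000/(149100/2941) − 10 = 14500/1491 in (≈ 9.725 in)
Initial abstraction Ia = S/5 = (14500/1491)/5 = 2900/1491 ≈ 1.945 in
Since P=10.660 > Ia=1.945: effective rainfall P−Ia = 649703/74550 in
Q = (649703/74550)²/((649703/74550) + 14500/1491) = (422113988209/5557702500)/(1374703/74550) = 422113988209/102484108650 in ≈ 4.119 in

Q = 422113988209/102484108650 in ≈ 4.119 in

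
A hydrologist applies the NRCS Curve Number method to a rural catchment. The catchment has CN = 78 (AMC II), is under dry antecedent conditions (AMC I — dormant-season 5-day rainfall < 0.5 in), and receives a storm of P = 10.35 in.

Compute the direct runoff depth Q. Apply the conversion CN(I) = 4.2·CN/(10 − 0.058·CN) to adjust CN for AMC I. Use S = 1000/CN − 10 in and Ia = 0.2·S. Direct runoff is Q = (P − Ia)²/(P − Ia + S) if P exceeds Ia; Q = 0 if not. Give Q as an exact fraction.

Dry (AMC I): CN(I) = 4.2·78/(10 − 0.058·78) = (1638/5)/(1369/250) = 81900/1369 ≈ 59.825
S = 1000/(81900/1369) − 10 = 5500/819 in ≈ 6.716 in
Ia = 0.2S: 0.2·6.716 = 1.343 in (exactly 1100/819)
Excess rainfall: 10.350 − 1.343 = 9.007 in; P > Ia so Q > 0
Runoff Q = (P−Ia)²/(P−Ia+S) = (9.007)²/(9.007+6.716) = 21765986089/4218390540 ≈ 5.160 in

Q = 21765986089/4218390540 in ≈ 5.160 in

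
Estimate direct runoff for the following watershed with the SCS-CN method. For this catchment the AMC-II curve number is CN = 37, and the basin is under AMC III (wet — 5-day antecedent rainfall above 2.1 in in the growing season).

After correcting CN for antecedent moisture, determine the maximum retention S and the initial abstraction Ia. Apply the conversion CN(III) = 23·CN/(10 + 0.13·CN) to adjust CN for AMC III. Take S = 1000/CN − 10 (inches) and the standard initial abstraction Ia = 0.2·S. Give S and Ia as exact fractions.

S = 6300/851 in ≈ 7.403 in; Ia = 1260/851 in ≈ 1.481 in

CN(III) from CN(II)=37: (23·37)/(10 + 0.13·37) = 85100/1481 ≈ 57.461
Max retention: S = 1000/(85100/1481) − 10 = 6300/851 in (≈ 7.403 in)
Ia = 0.2S: 0.2·7.403 = 1.481 in (exactly 1260/851)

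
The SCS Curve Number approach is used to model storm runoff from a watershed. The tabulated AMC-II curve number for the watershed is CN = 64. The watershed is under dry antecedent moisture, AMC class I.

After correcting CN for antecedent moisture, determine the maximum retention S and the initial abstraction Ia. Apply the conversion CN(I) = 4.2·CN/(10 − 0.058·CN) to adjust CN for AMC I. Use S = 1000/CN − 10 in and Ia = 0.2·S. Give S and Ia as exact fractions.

S = 375/28 in ≈ 13.393 in; Ia = 75/28 in ≈ 2.679 in

CN(I) from CN(II)=64: (4.2·64)/(10 − 0.058·64) = 5600/131 ≈ 42.748
S = 1000/(5600/131) − 10 = 375/28 in ≈ 13.393 in
Ia = 0.2S: 0.2·13.393 = 2.679 in (exactly 75/28)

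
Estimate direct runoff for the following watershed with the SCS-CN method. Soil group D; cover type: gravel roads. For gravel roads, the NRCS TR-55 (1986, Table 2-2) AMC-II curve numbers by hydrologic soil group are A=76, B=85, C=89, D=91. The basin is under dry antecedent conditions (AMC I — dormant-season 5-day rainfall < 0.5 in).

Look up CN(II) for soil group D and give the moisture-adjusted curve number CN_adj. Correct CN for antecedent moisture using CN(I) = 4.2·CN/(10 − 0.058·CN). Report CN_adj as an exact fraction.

CN_adj = 63700/787 ≈ 80.940

NRCS table: gravel roads, soil group D → CN(II) = 91
CN(I) from CN(II)=91: (4.2·91)/(10 − 0.058·91) = 63700/787 ≈ 80.940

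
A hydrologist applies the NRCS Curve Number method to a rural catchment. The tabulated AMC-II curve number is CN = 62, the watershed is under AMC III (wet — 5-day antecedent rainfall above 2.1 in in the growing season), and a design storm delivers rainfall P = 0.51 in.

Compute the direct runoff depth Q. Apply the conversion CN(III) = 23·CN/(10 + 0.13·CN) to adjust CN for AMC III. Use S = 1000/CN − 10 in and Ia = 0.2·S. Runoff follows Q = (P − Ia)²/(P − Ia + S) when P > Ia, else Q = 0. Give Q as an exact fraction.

Adjust CN=62 to AMC III: 23·62/(10 + 0.13·62) → 1426 ÷ (903/50) = 71300/903 ≈ 78.959
Max retention: S = 1000/(71300/903) − 10 = 1900/713 in (≈ 2.665 in)
Initial abstraction Ia = S/5 = (1900/713)/5 = 380/713 ≈ 0.533 in
P = 0.510 ≤ Ia = 0.533 in: entire storm abstracted, Q = 0.

Q = 0 in ≈ 0.000 in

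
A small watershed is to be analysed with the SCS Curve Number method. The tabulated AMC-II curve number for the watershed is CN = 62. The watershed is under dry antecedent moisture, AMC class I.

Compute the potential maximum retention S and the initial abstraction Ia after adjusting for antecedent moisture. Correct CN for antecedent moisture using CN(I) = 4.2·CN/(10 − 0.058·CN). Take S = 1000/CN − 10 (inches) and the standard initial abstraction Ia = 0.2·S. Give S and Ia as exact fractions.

S = 9500/651 in ≈ 14.593 in; Ia = 1900/651 in ≈ 2.919 in

Dry (AMC I): CN(I) = 4.2·62/(10 − 0.058·62) = (1302/5)/(1601/250) = 65100/1601 ≈ 40.662
Max retention: S = 1000/(65100/1601) − 10 = 9500/651 in (≈ 14.593 in)
Ia = 0.2S: 0.2·14.593 = 2.919 in (exactly 1900/651)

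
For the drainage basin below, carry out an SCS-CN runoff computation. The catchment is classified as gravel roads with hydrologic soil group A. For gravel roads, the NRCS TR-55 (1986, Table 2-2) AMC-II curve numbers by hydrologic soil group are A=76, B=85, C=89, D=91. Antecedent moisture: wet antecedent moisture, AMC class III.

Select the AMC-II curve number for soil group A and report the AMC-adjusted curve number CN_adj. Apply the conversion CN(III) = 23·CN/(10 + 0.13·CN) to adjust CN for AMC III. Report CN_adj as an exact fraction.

CN_adj = 43700/497 ≈ 87.928

NRCS table: gravel roads, soil group A → CN(II) = 76
Adjust CN=76 to AMC III: 23·76/(10 + 0.13·76) → 1748 ÷ (497/25) = 43700/497 ≈ 87.928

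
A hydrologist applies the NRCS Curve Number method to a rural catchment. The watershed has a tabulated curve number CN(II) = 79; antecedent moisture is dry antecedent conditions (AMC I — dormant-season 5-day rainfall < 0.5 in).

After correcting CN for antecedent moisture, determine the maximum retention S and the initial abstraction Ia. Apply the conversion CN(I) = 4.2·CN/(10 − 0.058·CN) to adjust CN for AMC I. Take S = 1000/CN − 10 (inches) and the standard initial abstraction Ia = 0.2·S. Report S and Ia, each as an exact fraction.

S = 500/79 in ≈ 6.329 in; Ia = 100/79 in ≈ 1.266 in

Dry (AMC I): CN(I) = 4.2·79/(10 − 0.058·79) = (1659/5)/(2709/500) = 7900/129 ≈ 61.240
Retention S: 1000/CN − 10 with CN=61.240 → S = 500/79 ≈ 6.329 in
Ia = 0.2S: 0.2·6.329 = 1.266 in (exactly 100/79)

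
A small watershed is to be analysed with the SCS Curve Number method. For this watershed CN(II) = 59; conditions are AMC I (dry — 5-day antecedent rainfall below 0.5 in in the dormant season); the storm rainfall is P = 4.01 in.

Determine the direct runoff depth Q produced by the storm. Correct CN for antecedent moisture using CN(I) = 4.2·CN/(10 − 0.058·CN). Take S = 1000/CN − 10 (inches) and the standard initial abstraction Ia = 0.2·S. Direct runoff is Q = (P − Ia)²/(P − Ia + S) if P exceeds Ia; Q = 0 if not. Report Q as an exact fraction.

Dry (AMC I): CN(I) = 4.2·59/(10 − 0.058·59) = (1239/5)/(3289/500) = 123900/3289 ≈ 37.671
Retention S: 1000/CN − 10 with CN=37.671 → S = 20500/1239 ≈ 16.546 in
Initial abstraction Ia = S/5 = (20500/1239)/5 = 4100/1239 ≈ 3.309 in
Excess rainfall: 4.010 − 3.309 = 0.701 in; P > Ia so Q > 0
Q: (86839/123900)² ÷ (2136839/123900) = 7541011921/264754352100 in (≈ 0.028 in)

Q = 7541011921/264754352100 in ≈ 0.028 in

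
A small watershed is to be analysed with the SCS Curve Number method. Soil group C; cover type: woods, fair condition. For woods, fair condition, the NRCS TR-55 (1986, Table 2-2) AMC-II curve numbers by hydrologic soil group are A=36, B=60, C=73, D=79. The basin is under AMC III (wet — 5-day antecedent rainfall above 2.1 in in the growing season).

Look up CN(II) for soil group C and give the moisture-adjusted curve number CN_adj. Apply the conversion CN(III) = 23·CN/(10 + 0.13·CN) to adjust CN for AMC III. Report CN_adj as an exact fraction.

CN_adj = 167900/1949 ≈ 86.147

NRCS table: woods, fair condition, soil group C → CN(II) = 73
Adjust CN=73 to AMC III: 23·73/(10 + 0.13·73) → 1679 ÷ (1949/100) = 167900/1949 ≈ 86.147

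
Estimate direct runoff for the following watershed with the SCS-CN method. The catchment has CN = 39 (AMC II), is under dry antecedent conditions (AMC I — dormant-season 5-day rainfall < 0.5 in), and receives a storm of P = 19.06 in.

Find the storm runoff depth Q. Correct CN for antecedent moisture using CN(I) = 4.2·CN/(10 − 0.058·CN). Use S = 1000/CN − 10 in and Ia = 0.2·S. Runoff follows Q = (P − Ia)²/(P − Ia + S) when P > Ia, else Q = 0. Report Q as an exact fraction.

Dry (AMC I): CN(I) = 4.2·39/(10 − 0.058·39) = (819/5)/(3869/500) = 81900/3869 ≈ 21.168
S = 1000/(81900/3869) − 10 = 30500/819 in ≈ 37.241 in
Ia = 0.2S: 0.2·37.241 = 7.448 in (exactly 6100/819)
P − Ia = 19.060 − 7.448 = 475507/40950 ≈ 11.612 in (> 0, runoff occurs)
Q: (475507/40950)² ÷ (2000507/40950) = 226106907049/81920761650 in (≈ 2.760 in)

Q = 226106907049/81920761650 in ≈ 2.760 in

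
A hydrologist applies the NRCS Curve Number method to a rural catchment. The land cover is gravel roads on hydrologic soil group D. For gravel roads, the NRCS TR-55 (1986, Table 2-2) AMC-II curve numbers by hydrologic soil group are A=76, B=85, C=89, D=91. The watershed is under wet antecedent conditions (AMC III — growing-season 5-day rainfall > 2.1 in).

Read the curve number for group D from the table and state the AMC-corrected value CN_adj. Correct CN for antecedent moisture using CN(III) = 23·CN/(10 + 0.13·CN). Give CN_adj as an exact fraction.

CN_adj = 209300/2183 ≈ 95.877

NRCS table: gravel roads, soil group D → CN(II) = 91
Adjust CN=91 to AMC III: 23·91/(10 + 0.13·91) → 2093 ÷ (2183/100) = 209300/2183 ≈ 95.877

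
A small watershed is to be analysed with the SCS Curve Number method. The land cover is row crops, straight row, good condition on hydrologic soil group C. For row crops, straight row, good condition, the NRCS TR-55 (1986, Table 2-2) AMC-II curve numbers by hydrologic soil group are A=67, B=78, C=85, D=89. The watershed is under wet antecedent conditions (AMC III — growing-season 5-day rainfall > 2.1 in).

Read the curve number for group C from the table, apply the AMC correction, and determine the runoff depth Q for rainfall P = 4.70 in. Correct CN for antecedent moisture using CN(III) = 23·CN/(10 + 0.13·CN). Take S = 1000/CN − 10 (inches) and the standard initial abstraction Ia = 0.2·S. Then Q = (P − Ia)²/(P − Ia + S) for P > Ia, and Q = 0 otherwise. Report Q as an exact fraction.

NRCS table: row crops, straight row, good condition, soil group C → CN(II) = 85
Adjust CN=85 to AMC III: 23·85/(10 + 0.13·85) → 1955 ÷ (421/20) = 39100/421 ≈ 92.874
Retention S: 1000/CN − 10 with CN=92.874 → S = 300/391 ≈ 0.767 in
Initial abstraction Ia = S/5 = (300/391)/5 = 60/391 ≈ 0.153 in
P − Ia = 4.700 − 0.153 = 17777/3910 ≈ 4.547 in (> 0, runoff occurs)
Q: (17777/3910)² ÷ (20777/3910) = 316021729/81238070 in (≈ 3.890 in)

Q = 316021729/81238070 in ≈ 3.890 in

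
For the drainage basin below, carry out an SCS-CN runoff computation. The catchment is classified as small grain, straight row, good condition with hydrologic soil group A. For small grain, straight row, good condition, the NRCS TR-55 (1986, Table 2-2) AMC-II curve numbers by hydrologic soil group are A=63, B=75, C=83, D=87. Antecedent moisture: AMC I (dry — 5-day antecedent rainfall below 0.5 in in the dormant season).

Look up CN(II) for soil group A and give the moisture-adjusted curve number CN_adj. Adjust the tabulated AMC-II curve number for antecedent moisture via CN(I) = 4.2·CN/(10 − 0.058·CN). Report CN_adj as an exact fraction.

CN_adj = 132300/3173 ≈ 41.696

NRCS table: small grain, straight row, good condition, soil group A → CN(II) = 63
CN(I) from CN(II)=63: (4.2·63)/(10 − 0.058·63) = 132300/3173 ≈ 41.696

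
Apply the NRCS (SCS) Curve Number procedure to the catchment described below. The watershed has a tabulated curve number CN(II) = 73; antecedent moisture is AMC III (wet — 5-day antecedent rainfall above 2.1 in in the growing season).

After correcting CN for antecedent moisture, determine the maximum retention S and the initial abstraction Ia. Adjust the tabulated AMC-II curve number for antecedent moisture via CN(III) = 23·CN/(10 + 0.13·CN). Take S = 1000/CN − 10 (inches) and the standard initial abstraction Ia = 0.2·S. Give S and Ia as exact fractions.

S = 2700/1679 in ≈ 1.608 in; Ia = 540/1679 in ≈ 0.322 in

Wet (AMC III): CN(III) = 23·73/(10 + 0.13·73) = 1679/(1949/100) = 167900/1949 ≈ 86.147
Max retention: S = 1000/(167900/1949) − 10 = 2700/1679 in (≈ 1.608 in)
Ia = 0.2·(2700/1679) = 540/1679 in ≈ 0.322 in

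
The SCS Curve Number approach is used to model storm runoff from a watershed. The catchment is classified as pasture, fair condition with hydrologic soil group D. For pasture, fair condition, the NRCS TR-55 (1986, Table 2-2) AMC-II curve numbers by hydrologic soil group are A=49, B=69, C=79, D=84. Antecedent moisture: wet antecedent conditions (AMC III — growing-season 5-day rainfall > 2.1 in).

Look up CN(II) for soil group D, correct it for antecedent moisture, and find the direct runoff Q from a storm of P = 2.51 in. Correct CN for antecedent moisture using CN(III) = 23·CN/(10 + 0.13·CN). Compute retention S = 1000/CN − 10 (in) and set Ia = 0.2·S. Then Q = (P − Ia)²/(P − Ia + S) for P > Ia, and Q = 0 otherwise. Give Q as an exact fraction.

Q = 12821712289/7401153900 in ≈ 1.732 in

NRCS table: pasture, fair condition, soil group D → CN(II) = 84
CN(III) from CN(II)=84: (23·84)/(10 + 0.13·84) = 48300/523 ≈ 92.352
Max retention: S = 1000/(48300/523) − 10 = 400/483 in (≈ 0.828 in)
Initial abstraction Ia = S/5 = (400/483)/5 = 80/483 ≈ 0.166 in
Excess rainfall: 2.510 − 0.166 = 2.344 in; P > Ia so Q > 0
Q: (113233/48300)² ÷ (153233/48300) = 12821712289/7401153900 in (≈ 1.732 in)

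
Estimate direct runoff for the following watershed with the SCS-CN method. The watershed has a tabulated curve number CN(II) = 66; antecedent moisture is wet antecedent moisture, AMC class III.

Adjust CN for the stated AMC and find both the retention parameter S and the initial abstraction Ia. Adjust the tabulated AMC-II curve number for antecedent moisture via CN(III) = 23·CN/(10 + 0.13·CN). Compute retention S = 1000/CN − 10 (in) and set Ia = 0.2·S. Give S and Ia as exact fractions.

S = 1700/759 in ≈ 2.240 in; Ia = 340/759 in ≈ 0.448 in

Wet (AMC III): CN(III) = 23·66/(10 + 0.13·66) = 1518/(929/50) = 75900/929 ≈ 81.701
Retention S: 1000/CN − 10 with CN=81.701 → S = 1700/759 ≈ 2.240 in
Initial abstraction Ia = S/5 = (1700/759)/5 = 340/759 ≈ 0.448 in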